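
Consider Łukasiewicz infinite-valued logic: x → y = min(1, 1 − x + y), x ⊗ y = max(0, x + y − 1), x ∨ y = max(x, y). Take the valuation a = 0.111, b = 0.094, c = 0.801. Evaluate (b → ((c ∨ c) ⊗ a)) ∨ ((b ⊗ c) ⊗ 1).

0.906

c ∨ c = max(0.801, 0.801) = 0.801
(c ∨ c) ⊗ a = max(0, 0.801 + 0.111 − 1) = max(0, -0.088) = 0.000
b → ((c ∨ c) ⊗ a) = min(1, 1 − 0.094 + 0.000) = min(1, 0.906) = 0.906
b ⊗ c = max(0, 0.094 + 0.801 − 1) = max(0, -0.105) = 0.000
(b ⊗ c) ⊗ 1 = max(0, 0.000 + 1.000 − 1) = max(0, 0.000) = 0.000
(b → ((c ∨ c) ⊗ a)) ∨ ((b ⊗ c) ⊗ 1) = max(0.906, 0.000) = 0.906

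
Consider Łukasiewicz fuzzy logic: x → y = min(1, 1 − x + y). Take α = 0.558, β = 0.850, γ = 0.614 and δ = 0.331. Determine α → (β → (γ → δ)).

1.000

γ → δ = min(1, 1 − 0.614 + 0.331) = min(1, 0.717) = 0.717
β → (γ → δ) = min(1, 1 − 0.850 + 0.717) = min(1, 0.867) = 0.867
α → (β → (γ → δ)) = min(1, 1 − 0.558 + 0.867) = min(1, 1.309) = 1.000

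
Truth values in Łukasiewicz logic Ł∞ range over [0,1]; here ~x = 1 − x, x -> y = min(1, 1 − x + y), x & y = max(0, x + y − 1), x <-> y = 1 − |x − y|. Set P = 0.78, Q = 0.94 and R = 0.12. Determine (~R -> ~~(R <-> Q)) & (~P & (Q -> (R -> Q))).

0.00

~R = 1 − 0.12 = 0.88
R <-> Q = 1 − |0.12 − 0.94| = 1 − 0.82 = 0.18
~(R <-> Q) = 1 − 0.18 = 0.82
~~(R <-> Q) = 1 − 0.82 = 0.18
~R -> ~~(R <-> Q) = min(1, 1 − 0.88 + 0.18) = min(1, 0.30) = 0.30
~P = 1 − 0.78 = 0.22
R -> Q = min(1, 1 − 0.12 + 0.94) = min(1, 1.82) = 1.00
Q -> (R -> Q) = min(1, 1 − 0.94 + 1.00) = min(1, 1.06) = 1.00
~P & (Q -> (R -> Q)) = max(0, 0.22 + 1.00 − 1) = max(0, 0.22) = 0.22
(~R -> ~~(R <-> Q)) & (~P & (Q -> (R -> Q))) = max(0, 0.30 + 0.22 − 1) = max(0, -0.48) = 0.00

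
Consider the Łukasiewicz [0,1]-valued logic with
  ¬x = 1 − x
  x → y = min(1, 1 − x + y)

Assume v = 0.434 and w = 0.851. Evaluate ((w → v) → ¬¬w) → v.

0.434

w → v = min(1, 1 − 0.851 + 0.434) = min(1, 0.583) = 0.583
¬w = 1 − 0.851 = 0.149
¬¬w = 1 − 0.149 = 0.851
(w → v) → ¬¬w = min(1, 1 − 0.583 + 0.851) = min(1, 1.268) = 1.000
((w → v) → ¬¬w) → v = min(1, 1 − 1.000 + 0.434) = min(1, 0.434) = 0.434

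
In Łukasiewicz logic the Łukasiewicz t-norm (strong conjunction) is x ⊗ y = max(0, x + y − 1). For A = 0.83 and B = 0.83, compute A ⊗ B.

A ⊗ B = max(0, 0.83 + 0.83 − 1) = max(0, 0.66) = 0.66
For comparison, the Gödel (minimum) t-norm min(x, y) would give 0.83.

0.66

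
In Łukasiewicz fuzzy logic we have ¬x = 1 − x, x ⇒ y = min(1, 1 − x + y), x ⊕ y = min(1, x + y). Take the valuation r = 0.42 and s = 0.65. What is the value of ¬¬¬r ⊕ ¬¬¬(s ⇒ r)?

¬r = 1 − 0.42 = 0.58
¬¬r = 1 − 0.58 = 0.42
¬¬¬r = 1 − 0.42 = 0.58
s ⇒ r = min(1, 1 − 0.65 + 0.42) = min(1, 0.77) = 0.77
¬(s ⇒ r) = 1 − 0.77 = 0.23
¬¬(s ⇒ r) = 1 − 0.23 = 0.77
¬¬¬(s ⇒ r) = 1 − 0.77 = 0.23
¬¬¬r ⊕ ¬¬¬(s ⇒ r) = min(1, 0.58 + 0.23) = min(1, 0.81) = 0.81

0.81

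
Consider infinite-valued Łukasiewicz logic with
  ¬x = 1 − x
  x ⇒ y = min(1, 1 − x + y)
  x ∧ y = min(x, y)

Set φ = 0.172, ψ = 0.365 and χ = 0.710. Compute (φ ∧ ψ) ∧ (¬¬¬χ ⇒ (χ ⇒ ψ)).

0.172

φ ∧ ψ = min(0.172, 0.365) = 0.172
¬χ = 1 − 0.710 = 0.290
¬¬χ = 1 − 0.290 = 0.710
¬¬¬χ = 1 − 0.710 = 0.290
χ ⇒ ψ = min(1, 1 − 0.710 + 0.365) = min(1, 0.655) = 0.655
¬¬¬χ ⇒ (χ ⇒ ψ) = min(1, 1 − 0.290 + 0.655) = min(1, 1.365) = 1.000
(φ ∧ ψ) ∧ (¬¬¬χ ⇒ (χ ⇒ ψ)) = min(0.172, 1.000) = 0.172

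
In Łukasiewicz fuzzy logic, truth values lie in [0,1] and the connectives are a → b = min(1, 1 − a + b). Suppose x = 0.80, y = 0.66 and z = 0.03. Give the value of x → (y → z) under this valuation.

y → z = min(1, 1 − 0.66 + 0.03) = min(1, 0.37) = 0.37
x → (y → z) = min(1, 1 − 0.80 + 0.37) = min(1, 0.57) = 0.57

0.57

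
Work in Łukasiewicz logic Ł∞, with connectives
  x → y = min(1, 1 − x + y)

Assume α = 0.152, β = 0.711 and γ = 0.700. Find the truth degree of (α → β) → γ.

0.700

α → β = min(1, 1 − 0.152 + 0.711) = min(1, 1.559) = 1.000
(α → β) → γ = min(1, 1 − 1.000 + 0.700) = min(1, 0.700) = 0.700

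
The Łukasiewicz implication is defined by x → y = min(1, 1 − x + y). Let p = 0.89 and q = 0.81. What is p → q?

p → q = min(1, 1 − 0.89 + 0.81) = min(1, 0.92) = 0.92
For comparison, the Gödel implication (1 if x ≤ y else y) would give 0.81.

0.92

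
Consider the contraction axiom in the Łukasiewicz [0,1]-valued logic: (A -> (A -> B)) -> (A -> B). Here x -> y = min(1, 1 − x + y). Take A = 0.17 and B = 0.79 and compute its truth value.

A -> B = min(1, 1 − 0.17 + 0.79) = min(1, 1.62) = 1.00
A -> (A -> B) = min(1, 1 − 0.17 + 1.00) = min(1, 1.83) = 1.00
(A -> (A -> B)) -> (A -> B) = min(1, 1 − 1.00 + 1.00) = min(1, 1.00) = 1.00

1.00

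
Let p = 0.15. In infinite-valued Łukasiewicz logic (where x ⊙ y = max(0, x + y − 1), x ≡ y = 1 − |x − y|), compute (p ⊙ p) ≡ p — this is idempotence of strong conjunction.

p ⊙ p = max(0, 0.15 + 0.15 − 1) = max(0, -0.70) = 0.00
(p ⊙ p) ≡ p = 1 − |0.00 − 0.15| = 1 − 0.15 = 0.85
(The value 0.85 < 1 shows this instance is not satisfied; fails in Ł∞ since a ⊗ a = max(0, 2a−1) ≠ a in general.)

0.85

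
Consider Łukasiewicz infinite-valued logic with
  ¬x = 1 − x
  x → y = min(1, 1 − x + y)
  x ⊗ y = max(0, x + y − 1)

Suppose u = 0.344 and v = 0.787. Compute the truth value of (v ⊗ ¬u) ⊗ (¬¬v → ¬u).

¬u = 1 − 0.344 = 0.656
v ⊗ ¬u = max(0, 0.787 + 0.656 − 1) = max(0, 0.443) = 0.443
¬v = 1 − 0.787 = 0.213
¬¬v = 1 − 0.213 = 0.787
¬¬v → ¬u = min(1, 1 − 0.787 + 0.656) = min(1, 0.869) = 0.869
(v ⊗ ¬u) ⊗ (¬¬v → ¬u) = max(0, 0.443 + 0.869 − 1) = max(0, 0.312) = 0.312

0.312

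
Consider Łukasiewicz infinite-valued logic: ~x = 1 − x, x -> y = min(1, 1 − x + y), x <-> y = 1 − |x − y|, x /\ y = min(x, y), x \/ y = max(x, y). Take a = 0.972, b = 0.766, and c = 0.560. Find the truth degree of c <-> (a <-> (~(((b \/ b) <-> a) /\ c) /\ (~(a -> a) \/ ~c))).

b \/ b = max(0.766, 0.766) = 0.766
(b \/ b) <-> a = 1 − |0.766 − 0.972| = 1 − 0.206 = 0.794
((b \/ b) <-> a) /\ c = min(0.794, 0.560) = 0.560
~(((b \/ b) <-> a) /\ c) = 1 − 0.560 = 0.440
a -> a = min(1, 1 − 0.972 + 0.972) = min(1, 1.000) = 1.000
~(a -> a) = 1 − 1.000 = 0.000
~c = 1 − 0.560 = 0.440
~(a -> a) \/ ~c = max(0.000, 0.440) = 0.440
~(((b \/ b) <-> a) /\ c) /\ (~(a -> a) \/ ~c) = min(0.440, 0.440) = 0.440
a <-> (~(((b \/ b) <-> a) /\ c) /\ (~(a -> a) \/ ~c)) = 1 − |0.972 − 0.440| = 1 − 0.532 = 0.468
c <-> (a <-> (~(((b \/ b) <-> a) /\ c) /\ (~(a -> a) \/ ~c))) = 1 − |0.560 − 0.468| = 1 − 0.092 = 0.908

0.908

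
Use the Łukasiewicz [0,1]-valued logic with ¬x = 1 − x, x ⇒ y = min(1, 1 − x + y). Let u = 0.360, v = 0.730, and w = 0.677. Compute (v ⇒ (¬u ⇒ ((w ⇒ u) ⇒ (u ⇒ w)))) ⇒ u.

¬u = 1 − 0.360 = 0.640
w ⇒ u = min(1, 1 − 0.677 + 0.360) = min(1, 0.683) = 0.683
u ⇒ w = min(1, 1 − 0.360 + 0.677) = min(1, 1.317) = 1.000
(w ⇒ u) ⇒ (u ⇒ w) = min(1, 1 − 0.683 + 1.000) = min(1, 1.317) = 1.000
¬u ⇒ ((w ⇒ u) ⇒ (u ⇒ w)) = min(1, 1 − 0.640 + 1.000) = min(1, 1.360) = 1.000
v ⇒ (¬u ⇒ ((w ⇒ u) ⇒ (u ⇒ w))) = min(1, 1 − 0.730 + 1.000) = min(1, 1.270) = 1.000
(v ⇒ (¬u ⇒ ((w ⇒ u) ⇒ (u ⇒ w)))) ⇒ u = min(1, 1 − 1.000 + 0.360) = min(1, 0.360) = 0.360

0.360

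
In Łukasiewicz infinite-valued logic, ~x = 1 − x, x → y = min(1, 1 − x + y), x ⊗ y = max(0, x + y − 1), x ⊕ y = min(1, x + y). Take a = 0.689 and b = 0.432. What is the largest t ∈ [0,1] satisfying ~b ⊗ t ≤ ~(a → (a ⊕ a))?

~b = 1 − 0.432 = 0.568
So the left factor is ~b = 0.568.
a ⊕ a = min(1, 0.689 + 0.689) = min(1, 1.378) = 1.000
a → (a ⊕ a) = min(1, 1 − 0.689 + 1.000) = min(1, 1.311) = 1.000
~(a → (a ⊕ a)) = 1 − 1.000 = 0.000
So the right-hand bound is ~(a → (a ⊕ a)) = 0.000.
The residuum of the Łukasiewicz t-norm gives the supremum: min(1, 1 − 0.568 + 0.000).
1 − 0.568 + 0.000 = 0.432, so t = min(1, 0.432) = 0.432.
Check: 0.568 ⊗ 0.432 = max(0, 0.000) = 0.000 ≤ 0.000.

0.432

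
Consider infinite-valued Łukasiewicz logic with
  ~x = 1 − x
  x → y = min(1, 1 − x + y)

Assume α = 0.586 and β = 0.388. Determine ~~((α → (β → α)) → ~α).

0.414

β → α = min(1, 1 − 0.388 + 0.586) = min(1, 1.198) = 1.000
α → (β → α) = min(1, 1 − 0.586 + 1.000) = min(1, 1.414) = 1.000
~α = 1 − 0.586 = 0.414
(α → (β → α)) → ~α = min(1, 1 − 1.000 + 0.414) = min(1, 0.414) = 0.414
~((α → (β → α)) → ~α) = 1 − 0.414 = 0.586
~~((α → (β → α)) → ~α) = 1 − 0.586 = 0.414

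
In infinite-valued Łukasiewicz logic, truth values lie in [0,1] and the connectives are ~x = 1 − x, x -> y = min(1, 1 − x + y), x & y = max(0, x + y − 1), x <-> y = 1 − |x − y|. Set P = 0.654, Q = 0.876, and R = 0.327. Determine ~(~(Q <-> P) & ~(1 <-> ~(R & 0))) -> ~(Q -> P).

Q <-> P = 1 − |0.876 − 0.654| = 1 − 0.222 = 0.778
~(Q <-> P) = 1 − 0.778 = 0.222
R & 0 = max(0, 0.327 + 0.000 − 1) = max(0, -0.673) = 0.000
~(R & 0) = 1 − 0.000 = 1.000
1 <-> ~(R & 0) = 1 − |1.000 − 1.000| = 1 − 0.000 = 1.000
~(1 <-> ~(R & 0)) = 1 − 1.000 = 0.000
~(Q <-> P) & ~(1 <-> ~(R & 0)) = max(0, 0.222 + 0.000 − 1) = max(0, -0.778) = 0.000
~(~(Q <-> P) & ~(1 <-> ~(R & 0))) = 1 − 0.000 = 1.000
Q -> P = min(1, 1 − 0.876 + 0.654) = min(1, 0.778) = 0.778
~(Q -> P) = 1 − 0.778 = 0.222
~(~(Q <-> P) & ~(1 <-> ~(R & 0))) -> ~(Q -> P) = min(1, 1 − 1.000 + 0.222) = min(1, 0.222) = 0.222

0.222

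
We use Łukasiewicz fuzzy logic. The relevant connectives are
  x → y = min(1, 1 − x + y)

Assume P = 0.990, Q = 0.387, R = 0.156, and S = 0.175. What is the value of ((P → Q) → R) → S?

P → Q = min(1, 1 − 0.990 + 0.387) = min(1, 0.397) = 0.397
(P → Q) → R = min(1, 1 − 0.397 + 0.156) = min(1, 0.759) = 0.759
((P → Q) → R) → S = min(1, 1 − 0.759 + 0.175) = min(1, 0.416) = 0.416

0.416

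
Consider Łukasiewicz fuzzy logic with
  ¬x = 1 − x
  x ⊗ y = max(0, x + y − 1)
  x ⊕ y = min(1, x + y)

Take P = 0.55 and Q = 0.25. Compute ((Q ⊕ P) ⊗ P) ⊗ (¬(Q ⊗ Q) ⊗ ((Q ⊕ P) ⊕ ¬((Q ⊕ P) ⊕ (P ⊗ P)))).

0.25

Q ⊕ P = min(1, 0.25 + 0.55) = min(1, 0.80) = 0.80
(Q ⊕ P) ⊗ P = max(0, 0.80 + 0.55 − 1) = max(0, 0.35) = 0.35
Q ⊗ Q = max(0, 0.25 + 0.25 − 1) = max(0, -0.50) = 0.00
¬(Q ⊗ Q) = 1 − 0.00 = 1.00
P ⊗ P = max(0, 0.55 + 0.55 − 1) = max(0, 0.10) = 0.10
(Q ⊕ P) ⊕ (P ⊗ P) = min(1, 0.80 + 0.10) = min(1, 0.90) = 0.90
¬((Q ⊕ P) ⊕ (P ⊗ P)) = 1 − 0.90 = 0.10
(Q ⊕ P) ⊕ ¬((Q ⊕ P) ⊕ (P ⊗ P)) = min(1, 0.80 + 0.10) = min(1, 0.90) = 0.90
¬(Q ⊗ Q) ⊗ ((Q ⊕ P) ⊕ ¬((Q ⊕ P) ⊕ (P ⊗ P))) = max(0, 1.00 + 0.90 − 1) = max(0, 0.90) = 0.90
((Q ⊕ P) ⊗ P) ⊗ (¬(Q ⊗ Q) ⊗ ((Q ⊕ P) ⊕ ¬((Q ⊕ P) ⊕ (P ⊗ P)))) = max(0, 0.35 + 0.90 − 1) = max(0, 0.25) = 0.25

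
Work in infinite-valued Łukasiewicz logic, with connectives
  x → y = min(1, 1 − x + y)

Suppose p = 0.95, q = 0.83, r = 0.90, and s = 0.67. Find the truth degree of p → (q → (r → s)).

0.99

r → s = min(1, 1 − 0.90 + 0.67) = min(1, 0.77) = 0.77
q → (r → s) = min(1, 1 − 0.83 + 0.77) = min(1, 0.94) = 0.94
p → (q → (r → s)) = min(1, 1 − 0.95 + 0.94) = min(1, 0.99) = 0.99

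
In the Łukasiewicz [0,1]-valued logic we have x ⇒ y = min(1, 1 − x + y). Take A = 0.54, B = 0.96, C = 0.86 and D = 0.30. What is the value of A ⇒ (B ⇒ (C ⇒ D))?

0.94

C ⇒ D = min(1, 1 − 0.86 + 0.30) = min(1, 0.44) = 0.44
B ⇒ (C ⇒ D) = min(1, 1 − 0.96 + 0.44) = min(1, 0.48) = 0.48
A ⇒ (B ⇒ (C ⇒ D)) = min(1, 1 − 0.54 + 0.48) = min(1, 0.94) = 0.94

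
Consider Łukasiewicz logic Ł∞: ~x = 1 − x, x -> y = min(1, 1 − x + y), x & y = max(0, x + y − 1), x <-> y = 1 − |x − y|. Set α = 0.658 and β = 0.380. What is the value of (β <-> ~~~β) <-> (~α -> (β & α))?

~β = 1 − 0.380 = 0.620
~~β = 1 − 0.620 = 0.380
~~~β = 1 − 0.380 = 0.620
β <-> ~~~β = 1 − |0.380 − 0.620| = 1 − 0.240 = 0.760
~α = 1 − 0.658 = 0.342
β & α = max(0, 0.380 + 0.658 − 1) = max(0, 0.038) = 0.038
~α -> (β & α) = min(1, 1 − 0.342 + 0.038) = min(1, 0.696) = 0.696
(β <-> ~~~β) <-> (~α -> (β & α)) = 1 − |0.760 − 0.696| = 1 − 0.064 = 0.936

0.936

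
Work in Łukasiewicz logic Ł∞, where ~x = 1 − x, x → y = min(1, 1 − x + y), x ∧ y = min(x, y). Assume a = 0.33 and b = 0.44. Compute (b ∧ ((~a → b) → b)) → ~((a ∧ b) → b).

~a = 1 − 0.33 = 0.67
~a → b = min(1, 1 − 0.67 + 0.44) = min(1, 0.77) = 0.77
(~a → b) → b = min(1, 1 − 0.77 + 0.44) = min(1, 0.67) = 0.67
b ∧ ((~a → b) → b) = min(0.44, 0.67) = 0.44
a ∧ b = min(0.33, 0.44) = 0.33
(a ∧ b) → b = min(1, 1 − 0.33 + 0.44) = min(1, 1.11) = 1.00
~((a ∧ b) → b) = 1 − 1.00 = 0.00
(b ∧ ((~a → b) → b)) → ~((a ∧ b) → b) = min(1, 1 − 0.44 + 0.00) = min(1, 0.56) = 0.56

0.56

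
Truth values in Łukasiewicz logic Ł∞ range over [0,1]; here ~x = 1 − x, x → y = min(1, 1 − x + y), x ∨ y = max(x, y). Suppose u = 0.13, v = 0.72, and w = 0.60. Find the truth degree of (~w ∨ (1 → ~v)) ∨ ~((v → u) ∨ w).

~w = 1 − 0.60 = 0.40
~v = 1 − 0.72 = 0.28
1 → ~v = min(1, 1 − 1.00 + 0.28) = min(1, 0.28) = 0.28
~w ∨ (1 → ~v) = max(0.40, 0.28) = 0.40
v → u = min(1, 1 − 0.72 + 0.13) = min(1, 0.41) = 0.41
(v → u) ∨ w = max(0.41, 0.60) = 0.60
~((v → u) ∨ w) = 1 − 0.60 = 0.40
(~w ∨ (1 → ~v)) ∨ ~((v → u) ∨ w) = max(0.40, 0.40) = 0.40

0.40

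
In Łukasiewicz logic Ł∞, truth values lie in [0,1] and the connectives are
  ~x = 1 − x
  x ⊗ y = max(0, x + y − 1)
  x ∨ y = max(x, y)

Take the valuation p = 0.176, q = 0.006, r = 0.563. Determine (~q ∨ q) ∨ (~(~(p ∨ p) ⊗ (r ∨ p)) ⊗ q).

0.994

~q = 1 − 0.006 = 0.994
~q ∨ q = max(0.994, 0.006) = 0.994
p ∨ p = max(0.176, 0.176) = 0.176
~(p ∨ p) = 1 − 0.176 = 0.824
r ∨ p = max(0.563, 0.176) = 0.563
~(p ∨ p) ⊗ (r ∨ p) = max(0, 0.824 + 0.563 − 1) = max(0, 0.387) = 0.387
~(~(p ∨ p) ⊗ (r ∨ p)) = 1 − 0.387 = 0.613
~(~(p ∨ p) ⊗ (r ∨ p)) ⊗ q = max(0, 0.613 + 0.006 − 1) = max(0, -0.381) = 0.000
(~q ∨ q) ∨ (~(~(p ∨ p) ⊗ (r ∨ p)) ⊗ q) = max(0.994, 0.000) = 0.994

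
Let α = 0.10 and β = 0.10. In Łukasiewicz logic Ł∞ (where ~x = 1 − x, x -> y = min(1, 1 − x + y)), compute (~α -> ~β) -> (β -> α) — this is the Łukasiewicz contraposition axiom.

1.00

~α = 1 − 0.10 = 0.90
~β = 1 − 0.10 = 0.90
~α -> ~β = min(1, 1 − 0.90 + 0.90) = min(1, 1.00) = 1.00
β -> α = min(1, 1 − 0.10 + 0.10) = min(1, 1.00) = 1.00
(~α -> ~β) -> (β -> α) = min(1, 1 − 1.00 + 1.00) = min(1, 1.00) = 1.00
(As expected: an axiom of Ł∞, always 1.)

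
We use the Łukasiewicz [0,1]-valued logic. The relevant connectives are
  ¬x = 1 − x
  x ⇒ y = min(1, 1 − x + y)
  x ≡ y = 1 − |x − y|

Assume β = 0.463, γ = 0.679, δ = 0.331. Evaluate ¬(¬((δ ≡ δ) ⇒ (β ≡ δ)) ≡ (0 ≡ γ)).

0.189

δ ≡ δ = 1 − |0.331 − 0.331| = 1 − 0.000 = 1.000
β ≡ δ = 1 − |0.463 − 0.331| = 1 − 0.132 = 0.868
(δ ≡ δ) ⇒ (β ≡ δ) = min(1, 1 − 1.000 + 0.868) = min(1, 0.868) = 0.868
¬((δ ≡ δ) ⇒ (β ≡ δ)) = 1 − 0.868 = 0.132
0 ≡ γ = 1 − |0.000 − 0.679| = 1 − 0.679 = 0.321
¬((δ ≡ δ) ⇒ (β ≡ δ)) ≡ (0 ≡ γ) = 1 − |0.132 − 0.321| = 1 − 0.189 = 0.811
¬(¬((δ ≡ δ) ⇒ (β ≡ δ)) ≡ (0 ≡ γ)) = 1 − 0.811 = 0.189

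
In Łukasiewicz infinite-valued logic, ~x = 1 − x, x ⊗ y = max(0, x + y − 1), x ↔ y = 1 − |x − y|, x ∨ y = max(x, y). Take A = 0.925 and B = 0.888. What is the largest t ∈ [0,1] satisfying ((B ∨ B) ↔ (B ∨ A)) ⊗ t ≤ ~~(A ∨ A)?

0.962

B ∨ B = max(0.888, 0.888) = 0.888
B ∨ A = max(0.888, 0.925) = 0.925
(B ∨ B) ↔ (B ∨ A) = 1 − |0.888 − 0.925| = 1 − 0.037 = 0.963
So the left factor is (B ∨ B) ↔ (B ∨ A) = 0.963.
A ∨ A = max(0.925, 0.925) = 0.925
~(A ∨ A) = 1 − 0.925 = 0.075
~~(A ∨ A) = 1 − 0.075 = 0.925
So the right-hand bound is ~~(A ∨ A) = 0.925.
The residuum of the Łukasiewicz t-norm gives the supremum: min(1, 1 − 0.963 + 0.925).
1 − 0.963 + 0.925 = 0.962, so t = min(1, 0.962) = 0.962.
Check: 0.963 ⊗ 0.962 = max(0, 0.925) = 0.925 ≤ 0.925.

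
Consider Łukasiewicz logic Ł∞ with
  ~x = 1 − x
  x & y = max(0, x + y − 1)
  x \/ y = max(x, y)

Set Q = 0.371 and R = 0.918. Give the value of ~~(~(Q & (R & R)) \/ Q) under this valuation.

0.793

R & R = max(0, 0.918 + 0.918 − 1) = max(0, 0.836) = 0.836
Q & (R & R) = max(0, 0.371 + 0.836 − 1) = max(0, 0.207) = 0.207
~(Q & (R & R)) = 1 − 0.207 = 0.793
~(Q & (R & R)) \/ Q = max(0.793, 0.371) = 0.793
~(~(Q & (R & R)) \/ Q) = 1 − 0.793 = 0.207
~~(~(Q & (R & R)) \/ Q) = 1 − 0.207 = 0.793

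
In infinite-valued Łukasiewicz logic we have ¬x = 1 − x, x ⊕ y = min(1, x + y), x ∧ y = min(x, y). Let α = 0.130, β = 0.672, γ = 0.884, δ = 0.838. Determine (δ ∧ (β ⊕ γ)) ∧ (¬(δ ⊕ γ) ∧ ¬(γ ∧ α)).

β ⊕ γ = min(1, 0.672 + 0.884) = min(1, 1.556) = 1.000
δ ∧ (β ⊕ γ) = min(0.838, 1.000) = 0.838
δ ⊕ γ = min(1, 0.838 + 0.884) = min(1, 1.722) = 1.000
¬(δ ⊕ γ) = 1 − 1.000 = 0.000
γ ∧ α = min(0.884, 0.130) = 0.130
¬(γ ∧ α) = 1 − 0.130 = 0.870
¬(δ ⊕ γ) ∧ ¬(γ ∧ α) = min(0.000, 0.870) = 0.000
(δ ∧ (β ⊕ γ)) ∧ (¬(δ ⊕ γ) ∧ ¬(γ ∧ α)) = min(0.838, 0.000) = 0.000

0.000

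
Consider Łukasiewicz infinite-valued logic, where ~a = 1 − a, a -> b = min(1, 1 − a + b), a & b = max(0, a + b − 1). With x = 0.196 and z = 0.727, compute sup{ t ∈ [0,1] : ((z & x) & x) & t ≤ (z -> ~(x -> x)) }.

z & x = max(0, 0.727 + 0.196 − 1) = max(0, -0.077) = 0.000
(z & x) & x = max(0, 0.000 + 0.196 − 1) = max(0, -0.804) = 0.000
So the left factor is (z & x) & x = 0.000.
x -> x = min(1, 1 − 0.196 + 0.196) = min(1, 1.000) = 1.000
~(x -> x) = 1 − 1.000 = 0.000
z -> ~(x -> x) = min(1, 1 − 0.727 + 0.000) = min(1, 0.273) = 0.273
So the right-hand bound is z -> ~(x -> x) = 0.273.
The residuum of the Łukasiewicz t-norm gives the supremum: min(1, 1 − 0.000 + 0.273).
1 − 0.000 + 0.273 = 1.273, so t = min(1, 1.273) = 1.000.
Check: 0.000 & 1.000 = max(0, 0.000) = 0.000 ≤ 0.273.

1.000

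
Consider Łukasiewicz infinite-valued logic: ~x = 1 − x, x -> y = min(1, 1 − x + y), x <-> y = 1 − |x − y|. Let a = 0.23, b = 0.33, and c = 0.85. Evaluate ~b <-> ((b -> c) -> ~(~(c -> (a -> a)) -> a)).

~b = 1 − 0.33 = 0.67
b -> c = min(1, 1 − 0.33 + 0.85) = min(1, 1.52) = 1.00
a -> a = min(1, 1 − 0.23 + 0.23) = min(1, 1.00) = 1.00
c -> (a -> a) = min(1, 1 − 0.85 + 1.00) = min(1, 1.15) = 1.00
~(c -> (a -> a)) = 1 − 1.00 = 0.00
~(c -> (a -> a)) -> a = min(1, 1 − 0.00 + 0.23) = min(1, 1.23) = 1.00
~(~(c -> (a -> a)) -> a) = 1 − 1.00 = 0.00
(b -> c) -> ~(~(c -> (a -> a)) -> a) = min(1, 1 − 1.00 + 0.00) = min(1, 0.00) = 0.00
~b <-> ((b -> c) -> ~(~(c -> (a -> a)) -> a)) = 1 − |0.67 − 0.00| = 1 − 0.67 = 0.33

0.33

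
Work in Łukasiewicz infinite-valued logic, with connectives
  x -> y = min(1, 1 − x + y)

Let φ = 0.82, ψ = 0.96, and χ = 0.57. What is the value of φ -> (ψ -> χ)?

ψ -> χ = min(1, 1 − 0.96 + 0.57) = min(1, 0.61) = 0.61
φ -> (ψ -> χ) = min(1, 1 − 0.82 + 0.61) = min(1, 0.79) = 0.79

0.79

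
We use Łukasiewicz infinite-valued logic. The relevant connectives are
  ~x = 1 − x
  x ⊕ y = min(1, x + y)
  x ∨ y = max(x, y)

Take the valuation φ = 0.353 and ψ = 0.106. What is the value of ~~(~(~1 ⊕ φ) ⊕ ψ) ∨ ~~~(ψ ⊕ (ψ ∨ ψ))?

0.788

~1 = 1 − 1.000 = 0.000
~1 ⊕ φ = min(1, 0.000 + 0.353) = min(1, 0.353) = 0.353
~(~1 ⊕ φ) = 1 − 0.353 = 0.647
~(~1 ⊕ φ) ⊕ ψ = min(1, 0.647 + 0.106) = min(1, 0.753) = 0.753
~(~(~1 ⊕ φ) ⊕ ψ) = 1 − 0.753 = 0.247
~~(~(~1 ⊕ φ) ⊕ ψ) = 1 − 0.247 = 0.753
ψ ∨ ψ = max(0.106, 0.106) = 0.106
ψ ⊕ (ψ ∨ ψ) = min(1, 0.106 + 0.106) = min(1, 0.212) = 0.212
~(ψ ⊕ (ψ ∨ ψ)) = 1 − 0.212 = 0.788
~~(ψ ⊕ (ψ ∨ ψ)) = 1 − 0.788 = 0.212
~~~(ψ ⊕ (ψ ∨ ψ)) = 1 − 0.212 = 0.788
~~(~(~1 ⊕ φ) ⊕ ψ) ∨ ~~~(ψ ⊕ (ψ ∨ ψ)) = max(0.753, 0.788) = 0.788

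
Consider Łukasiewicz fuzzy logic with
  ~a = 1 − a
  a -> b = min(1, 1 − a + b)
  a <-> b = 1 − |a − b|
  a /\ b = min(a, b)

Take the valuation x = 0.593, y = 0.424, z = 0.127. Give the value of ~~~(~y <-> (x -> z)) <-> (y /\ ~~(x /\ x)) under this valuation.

~y = 1 − 0.424 = 0.576
x -> z = min(1, 1 − 0.593 + 0.127) = min(1, 0.534) = 0.534
~y <-> (x -> z) = 1 − |0.576 − 0.534| = 1 − 0.042 = 0.958
~(~y <-> (x -> z)) = 1 − 0.958 = 0.042
~~(~y <-> (x -> z)) = 1 − 0.042 = 0.958
~~~(~y <-> (x -> z)) = 1 − 0.958 = 0.042
x /\ x = min(0.593, 0.593) = 0.593
~(x /\ x) = 1 − 0.593 = 0.407
~~(x /\ x) = 1 − 0.407 = 0.593
y /\ ~~(x /\ x) = min(0.424, 0.593) = 0.424
~~~(~y <-> (x -> z)) <-> (y /\ ~~(x /\ x)) = 1 − |0.042 − 0.424| = 1 − 0.382 = 0.618

0.618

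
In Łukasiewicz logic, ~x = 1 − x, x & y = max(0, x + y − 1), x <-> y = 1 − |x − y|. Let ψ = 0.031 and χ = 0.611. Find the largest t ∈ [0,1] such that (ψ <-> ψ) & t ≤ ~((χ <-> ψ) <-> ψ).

0.389

ψ <-> ψ = 1 − |0.031 − 0.031| = 1 − 0.000 = 1.000
So the left factor is ψ <-> ψ = 1.000.
χ <-> ψ = 1 − |0.611 − 0.031| = 1 − 0.580 = 0.420
(χ <-> ψ) <-> ψ = 1 − |0.420 − 0.031| = 1 − 0.389 = 0.611
~((χ <-> ψ) <-> ψ) = 1 − 0.611 = 0.389
So the right-hand bound is ~((χ <-> ψ) <-> ψ) = 0.389.
The residuum of the Łukasiewicz t-norm gives the supremum: min(1, 1 − 1.000 + 0.389).
1 − 1.000 + 0.389 = 0.389, so t = min(1, 0.389) = 0.389.
Check: 1.000 & 0.389 = max(0, 0.389) = 0.389 ≤ 0.389.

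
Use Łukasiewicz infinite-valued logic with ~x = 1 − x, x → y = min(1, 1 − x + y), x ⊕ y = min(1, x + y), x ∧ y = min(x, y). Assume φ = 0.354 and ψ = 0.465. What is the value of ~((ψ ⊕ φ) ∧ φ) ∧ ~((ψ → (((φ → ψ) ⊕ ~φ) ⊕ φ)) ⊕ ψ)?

0.000

ψ ⊕ φ = min(1, 0.465 + 0.354) = min(1, 0.819) = 0.819
(ψ ⊕ φ) ∧ φ = min(0.819, 0.354) = 0.354
~((ψ ⊕ φ) ∧ φ) = 1 − 0.354 = 0.646
φ → ψ = min(1, 1 − 0.354 + 0.465) = min(1, 1.111) = 1.000
~φ = 1 − 0.354 = 0.646
(φ → ψ) ⊕ ~φ = min(1, 1.000 + 0.646) = min(1, 1.646) = 1.000
((φ → ψ) ⊕ ~φ) ⊕ φ = min(1, 1.000 + 0.354) = min(1, 1.354) = 1.000
ψ → (((φ → ψ) ⊕ ~φ) ⊕ φ) = min(1, 1 − 0.465 + 1.000) = min(1, 1.535) = 1.000
(ψ → (((φ → ψ) ⊕ ~φ) ⊕ φ)) ⊕ ψ = min(1, 1.000 + 0.465) = min(1, 1.465) = 1.000
~((ψ → (((φ → ψ) ⊕ ~φ) ⊕ φ)) ⊕ ψ) = 1 − 1.000 = 0.000
~((ψ ⊕ φ) ∧ φ) ∧ ~((ψ → (((φ → ψ) ⊕ ~φ) ⊕ φ)) ⊕ ψ) = min(0.646, 0.000) = 0.000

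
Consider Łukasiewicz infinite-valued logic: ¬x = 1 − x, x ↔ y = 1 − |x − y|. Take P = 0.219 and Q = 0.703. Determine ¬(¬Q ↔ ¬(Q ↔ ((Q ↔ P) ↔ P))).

0.297

¬Q = 1 − 0.703 = 0.297
Q ↔ P = 1 − |0.703 − 0.219| = 1 − 0.484 = 0.516
(Q ↔ P) ↔ P = 1 − |0.516 − 0.219| = 1 − 0.297 = 0.703
Q ↔ ((Q ↔ P) ↔ P) = 1 − |0.703 − 0.703| = 1 − 0.000 = 1.000
¬(Q ↔ ((Q ↔ P) ↔ P)) = 1 − 1.000 = 0.000
¬Q ↔ ¬(Q ↔ ((Q ↔ P) ↔ P)) = 1 − |0.297 − 0.000| = 1 − 0.297 = 0.703
¬(¬Q ↔ ¬(Q ↔ ((Q ↔ P) ↔ P))) = 1 − 0.703 = 0.297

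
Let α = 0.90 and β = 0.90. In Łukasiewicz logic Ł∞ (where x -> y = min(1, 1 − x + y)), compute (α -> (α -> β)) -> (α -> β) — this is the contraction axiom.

1.00

α -> β = min(1, 1 − 0.90 + 0.90) = min(1, 1.00) = 1.00
α -> (α -> β) = min(1, 1 − 0.90 + 1.00) = min(1, 1.10) = 1.00
(α -> (α -> β)) -> (α -> β) = min(1, 1 − 1.00 + 1.00) = min(1, 1.00) = 1.00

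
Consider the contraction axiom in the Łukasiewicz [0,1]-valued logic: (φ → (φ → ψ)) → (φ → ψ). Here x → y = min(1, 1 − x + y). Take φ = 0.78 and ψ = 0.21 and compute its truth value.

0.78

φ → ψ = min(1, 1 − 0.78 + 0.21) = min(1, 0.43) = 0.43
φ → (φ → ψ) = min(1, 1 − 0.78 + 0.43) = min(1, 0.65) = 0.65
(φ → (φ → ψ)) → (φ → ψ) = min(1, 1 − 0.65 + 0.43) = min(1, 0.78) = 0.78
(The value 0.78 < 1 shows this instance is not satisfied; fails in Ł∞ (the t-norm is not idempotent).)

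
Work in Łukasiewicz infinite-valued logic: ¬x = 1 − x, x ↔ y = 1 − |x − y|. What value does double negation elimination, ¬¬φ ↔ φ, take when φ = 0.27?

1.00

¬φ = 1 − 0.27 = 0.73
¬¬φ = 1 − 0.73 = 0.27
¬¬φ ↔ φ = 1 − |0.27 − 0.27| = 1 − 0.00 = 1.00
(As expected: always 1 in Ł∞ since negation is involutive.)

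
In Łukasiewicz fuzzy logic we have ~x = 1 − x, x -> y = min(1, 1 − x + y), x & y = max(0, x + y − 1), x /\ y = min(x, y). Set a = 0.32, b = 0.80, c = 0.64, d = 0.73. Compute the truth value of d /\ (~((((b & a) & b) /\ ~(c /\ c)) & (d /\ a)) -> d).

b & a = max(0, 0.80 + 0.32 − 1) = max(0, 0.12) = 0.12
(b & a) & b = max(0, 0.12 + 0.80 − 1) = max(0, -0.08) = 0.00
c /\ c = min(0.64, 0.64) = 0.64
~(c /\ c) = 1 − 0.64 = 0.36
((b & a) & b) /\ ~(c /\ c) = min(0.00, 0.36) = 0.00
d /\ a = min(0.73, 0.32) = 0.32
(((b & a) & b) /\ ~(c /\ c)) & (d /\ a) = max(0, 0.00 + 0.32 − 1) = max(0, -0.68) = 0.00
~((((b & a) & b) /\ ~(c /\ c)) & (d /\ a)) = 1 − 0.00 = 1.00
~((((b & a) & b) /\ ~(c /\ c)) & (d /\ a)) -> d = min(1, 1 − 1.00 + 0.73) = min(1, 0.73) = 0.73
d /\ (~((((b & a) & b) /\ ~(c /\ c)) & (d /\ a)) -> d) = min(0.73, 0.73) = 0.73

0.73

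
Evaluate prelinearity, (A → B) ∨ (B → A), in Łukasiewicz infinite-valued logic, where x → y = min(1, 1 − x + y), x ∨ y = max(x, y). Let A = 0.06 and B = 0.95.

A → B = min(1, 1 − 0.06 + 0.95) = min(1, 1.89) = 1.00
B → A = min(1, 1 − 0.95 + 0.06) = min(1, 0.11) = 0.11
(A → B) ∨ (B → A) = max(1.00, 0.11) = 1.00
(As expected: a Ł∞-tautology — holds in every MV-chain.)

1.00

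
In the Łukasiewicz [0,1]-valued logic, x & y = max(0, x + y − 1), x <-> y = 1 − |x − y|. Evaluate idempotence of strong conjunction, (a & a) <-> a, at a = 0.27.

a & a = max(0, 0.27 + 0.27 − 1) = max(0, -0.46) = 0.00
(a & a) <-> a = 1 − |0.00 − 0.27| = 1 − 0.27 = 0.73
(The value 0.73 < 1 shows this instance is not satisfied; fails in Ł∞ since a ⊗ a = max(0, 2a−1) ≠ a in general.)

0.73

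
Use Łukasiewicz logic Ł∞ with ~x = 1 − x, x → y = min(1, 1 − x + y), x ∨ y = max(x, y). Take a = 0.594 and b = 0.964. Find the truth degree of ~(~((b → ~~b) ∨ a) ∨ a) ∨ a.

0.594

~b = 1 − 0.964 = 0.036
~~b = 1 − 0.036 = 0.964
b → ~~b = min(1, 1 − 0.964 + 0.964) = min(1, 1.000) = 1.000
(b → ~~b) ∨ a = max(1.000, 0.594) = 1.000
~((b → ~~b) ∨ a) = 1 − 1.000 = 0.000
~((b → ~~b) ∨ a) ∨ a = max(0.000, 0.594) = 0.594
~(~((b → ~~b) ∨ a) ∨ a) = 1 − 0.594 = 0.406
~(~((b → ~~b) ∨ a) ∨ a) ∨ a = max(0.406, 0.594) = 0.594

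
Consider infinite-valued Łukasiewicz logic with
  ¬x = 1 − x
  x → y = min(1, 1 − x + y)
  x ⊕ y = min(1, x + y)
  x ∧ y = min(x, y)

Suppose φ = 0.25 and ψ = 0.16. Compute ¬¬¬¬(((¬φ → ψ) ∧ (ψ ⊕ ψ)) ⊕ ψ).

¬φ = 1 − 0.25 = 0.75
¬φ → ψ = min(1, 1 − 0.75 + 0.16) = min(1, 0.41) = 0.41
ψ ⊕ ψ = min(1, 0.16 + 0.16) = min(1, 0.32) = 0.32
(¬φ → ψ) ∧ (ψ ⊕ ψ) = min(0.41, 0.32) = 0.32
((¬φ → ψ) ∧ (ψ ⊕ ψ)) ⊕ ψ = min(1, 0.32 + 0.16) = min(1, 0.48) = 0.48
¬(((¬φ → ψ) ∧ (ψ ⊕ ψ)) ⊕ ψ) = 1 − 0.48 = 0.52
¬¬(((¬φ → ψ) ∧ (ψ ⊕ ψ)) ⊕ ψ) = 1 − 0.52 = 0.48
¬¬¬(((¬φ → ψ) ∧ (ψ ⊕ ψ)) ⊕ ψ) = 1 − 0.48 = 0.52
¬¬¬¬(((¬φ → ψ) ∧ (ψ ⊕ ψ)) ⊕ ψ) = 1 − 0.52 = 0.48

0.48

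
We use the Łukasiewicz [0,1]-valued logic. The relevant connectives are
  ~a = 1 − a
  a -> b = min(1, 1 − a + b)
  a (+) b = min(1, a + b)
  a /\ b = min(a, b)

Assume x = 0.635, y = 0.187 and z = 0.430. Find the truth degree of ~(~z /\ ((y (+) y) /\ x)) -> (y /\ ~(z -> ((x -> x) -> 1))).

~z = 1 − 0.430 = 0.570
y (+) y = min(1, 0.187 + 0.187) = min(1, 0.374) = 0.374
(y (+) y) /\ x = min(0.374, 0.635) = 0.374
~z /\ ((y (+) y) /\ x) = min(0.570, 0.374) = 0.374
~(~z /\ ((y (+) y) /\ x)) = 1 − 0.374 = 0.626
x -> x = min(1, 1 − 0.635 + 0.635) = min(1, 1.000) = 1.000
(x -> x) -> 1 = min(1, 1 − 1.000 + 1.000) = min(1, 1.000) = 1.000
z -> ((x -> x) -> 1) = min(1, 1 − 0.430 + 1.000) = min(1, 1.570) = 1.000
~(z -> ((x -> x) -> 1)) = 1 − 1.000 = 0.000
y /\ ~(z -> ((x -> x) -> 1)) = min(0.187, 0.000) = 0.000
~(~z /\ ((y (+) y) /\ x)) -> (y /\ ~(z -> ((x -> x) -> 1))) = min(1, 1 − 0.626 + 0.000) = min(1, 0.374) = 0.374

0.374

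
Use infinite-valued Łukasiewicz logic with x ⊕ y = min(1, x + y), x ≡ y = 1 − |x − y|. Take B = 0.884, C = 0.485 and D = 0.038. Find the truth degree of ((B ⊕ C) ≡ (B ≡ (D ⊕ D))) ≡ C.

0.707

B ⊕ C = min(1, 0.884 + 0.485) = min(1, 1.369) = 1.000
D ⊕ D = min(1, 0.038 + 0.038) = min(1, 0.076) = 0.076
B ≡ (D ⊕ D) = 1 − |0.884 − 0.076| = 1 − 0.808 = 0.192
(B ⊕ C) ≡ (B ≡ (D ⊕ D)) = 1 − |1.000 − 0.192| = 1 − 0.808 = 0.192
((B ⊕ C) ≡ (B ≡ (D ⊕ D))) ≡ C = 1 − |0.192 − 0.485| = 1 − 0.293 = 0.707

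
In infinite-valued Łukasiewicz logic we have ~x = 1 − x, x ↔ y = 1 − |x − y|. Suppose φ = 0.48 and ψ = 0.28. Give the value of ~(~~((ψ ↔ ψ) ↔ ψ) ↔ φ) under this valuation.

ψ ↔ ψ = 1 − |0.28 − 0.28| = 1 − 0.00 = 1.00
(ψ ↔ ψ) ↔ ψ = 1 − |1.00 − 0.28| = 1 − 0.72 = 0.28
~((ψ ↔ ψ) ↔ ψ) = 1 − 0.28 = 0.72
~~((ψ ↔ ψ) ↔ ψ) = 1 − 0.72 = 0.28
~~((ψ ↔ ψ) ↔ ψ) ↔ φ = 1 − |0.28 − 0.48| = 1 − 0.20 = 0.80
~(~~((ψ ↔ ψ) ↔ ψ) ↔ φ) = 1 − 0.80 = 0.20

0.20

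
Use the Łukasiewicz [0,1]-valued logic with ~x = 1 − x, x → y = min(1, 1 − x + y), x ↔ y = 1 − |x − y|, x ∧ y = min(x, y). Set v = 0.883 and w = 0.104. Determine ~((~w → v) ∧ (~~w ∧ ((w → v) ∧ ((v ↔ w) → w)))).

~w = 1 − 0.104 = 0.896
~w → v = min(1, 1 − 0.896 + 0.883) = min(1, 0.987) = 0.987
~~w = 1 − 0.896 = 0.104
w → v = min(1, 1 − 0.104 + 0.883) = min(1, 1.779) = 1.000
v ↔ w = 1 − |0.883 − 0.104| = 1 − 0.779 = 0.221
(v ↔ w) → w = min(1, 1 − 0.221 + 0.104) = min(1, 0.883) = 0.883
(w → v) ∧ ((v ↔ w) → w) = min(1.000, 0.883) = 0.883
~~w ∧ ((w → v) ∧ ((v ↔ w) → w)) = min(0.104, 0.883) = 0.104
(~w → v) ∧ (~~w ∧ ((w → v) ∧ ((v ↔ w) → w))) = min(0.987, 0.104) = 0.104
~((~w → v) ∧ (~~w ∧ ((w → v) ∧ ((v ↔ w) → w)))) = 1 − 0.104 = 0.896

0.896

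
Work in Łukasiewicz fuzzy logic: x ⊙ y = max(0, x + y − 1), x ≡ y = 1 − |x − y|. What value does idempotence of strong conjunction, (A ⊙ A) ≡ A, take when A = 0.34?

A ⊙ A = max(0, 0.34 + 0.34 − 1) = max(0, -0.32) = 0.00
(A ⊙ A) ≡ A = 1 − |0.00 − 0.34| = 1 − 0.34 = 0.66
(The value 0.66 < 1 shows this instance is not satisfied; fails in Ł∞ since a ⊗ a = max(0, 2a−1) ≠ a in general.)

0.66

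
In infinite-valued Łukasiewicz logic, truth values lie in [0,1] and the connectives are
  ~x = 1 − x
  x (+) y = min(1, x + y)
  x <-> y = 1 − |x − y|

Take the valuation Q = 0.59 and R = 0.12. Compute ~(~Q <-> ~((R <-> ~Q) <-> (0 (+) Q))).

0.29

~Q = 1 − 0.59 = 0.41
R <-> ~Q = 1 − |0.12 − 0.41| = 1 − 0.29 = 0.71
0 (+) Q = min(1, 0.00 + 0.59) = min(1, 0.59) = 0.59
(R <-> ~Q) <-> (0 (+) Q) = 1 − |0.71 − 0.59| = 1 − 0.12 = 0.88
~((R <-> ~Q) <-> (0 (+) Q)) = 1 − 0.88 = 0.12
~Q <-> ~((R <-> ~Q) <-> (0 (+) Q)) = 1 − |0.41 − 0.12| = 1 − 0.29 = 0.71
~(~Q <-> ~((R <-> ~Q) <-> (0 (+) Q))) = 1 − 0.71 = 0.29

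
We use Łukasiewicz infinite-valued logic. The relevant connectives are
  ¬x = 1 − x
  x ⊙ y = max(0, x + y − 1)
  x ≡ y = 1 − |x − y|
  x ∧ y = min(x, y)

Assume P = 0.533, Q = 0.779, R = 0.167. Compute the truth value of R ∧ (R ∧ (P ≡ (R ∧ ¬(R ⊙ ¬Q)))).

0.167

¬Q = 1 − 0.779 = 0.221
R ⊙ ¬Q = max(0, 0.167 + 0.221 − 1) = max(0, -0.612) = 0.000
¬(R ⊙ ¬Q) = 1 − 0.000 = 1.000
R ∧ ¬(R ⊙ ¬Q) = min(0.167, 1.000) = 0.167
P ≡ (R ∧ ¬(R ⊙ ¬Q)) = 1 − |0.533 − 0.167| = 1 − 0.366 = 0.634
R ∧ (P ≡ (R ∧ ¬(R ⊙ ¬Q))) = min(0.167, 0.634) = 0.167
R ∧ (R ∧ (P ≡ (R ∧ ¬(R ⊙ ¬Q)))) = min(0.167, 0.167) = 0.167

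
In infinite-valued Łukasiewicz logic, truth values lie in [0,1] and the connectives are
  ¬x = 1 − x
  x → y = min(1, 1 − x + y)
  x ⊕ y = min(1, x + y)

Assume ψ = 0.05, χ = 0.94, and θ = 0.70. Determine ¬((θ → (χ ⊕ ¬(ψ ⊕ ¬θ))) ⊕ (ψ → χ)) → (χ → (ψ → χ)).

¬θ = 1 − 0.70 = 0.30
ψ ⊕ ¬θ = min(1, 0.05 + 0.30) = min(1, 0.35) = 0.35
¬(ψ ⊕ ¬θ) = 1 − 0.35 = 0.65
χ ⊕ ¬(ψ ⊕ ¬θ) = min(1, 0.94 + 0.65) = min(1, 1.59) = 1.00
θ → (χ ⊕ ¬(ψ ⊕ ¬θ)) = min(1, 1 − 0.70 + 1.00) = min(1, 1.30) = 1.00
ψ → χ = min(1, 1 − 0.05 + 0.94) = min(1, 1.89) = 1.00
(θ → (χ ⊕ ¬(ψ ⊕ ¬θ))) ⊕ (ψ → χ) = min(1, 1.00 + 1.00) = min(1, 2.00) = 1.00
¬((θ → (χ ⊕ ¬(ψ ⊕ ¬θ))) ⊕ (ψ → χ)) = 1 − 1.00 = 0.00
χ → (ψ → χ) = min(1, 1 − 0.94 + 1.00) = min(1, 1.06) = 1.00
¬((θ → (χ ⊕ ¬(ψ ⊕ ¬θ))) ⊕ (ψ → χ)) → (χ → (ψ → χ)) = min(1, 1 − 0.00 + 1.00) = min(1, 2.00) = 1.00

1.00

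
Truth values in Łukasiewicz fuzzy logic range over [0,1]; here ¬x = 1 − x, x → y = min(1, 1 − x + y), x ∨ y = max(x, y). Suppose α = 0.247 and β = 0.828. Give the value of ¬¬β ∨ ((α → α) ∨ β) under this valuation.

¬β = 1 − 0.828 = 0.172
¬¬β = 1 − 0.172 = 0.828
α → α = min(1, 1 − 0.247 + 0.247) = min(1, 1.000) = 1.000
(α → α) ∨ β = max(1.000, 0.828) = 1.000
¬¬β ∨ ((α → α) ∨ β) = max(0.828, 1.000) = 1.000

1.000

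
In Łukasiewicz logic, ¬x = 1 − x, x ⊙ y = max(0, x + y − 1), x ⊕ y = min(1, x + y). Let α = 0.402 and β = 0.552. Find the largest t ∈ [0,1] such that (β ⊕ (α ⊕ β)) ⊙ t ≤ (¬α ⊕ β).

1.000

α ⊕ β = min(1, 0.402 + 0.552) = min(1, 0.954) = 0.954
β ⊕ (α ⊕ β) = min(1, 0.552 + 0.954) = min(1, 1.506) = 1.000
So the left factor is β ⊕ (α ⊕ β) = 1.000.
¬α = 1 − 0.402 = 0.598
¬α ⊕ β = min(1, 0.598 + 0.552) = min(1, 1.150) = 1.000
So the right-hand bound is ¬α ⊕ β = 1.000.
The residuum of the Łukasiewicz t-norm gives the supremum: min(1, 1 − 1.000 + 1.000).
1 − 1.000 + 1.000 = 1.000, so t = min(1, 1.000) = 1.000.
Check: 1.000 ⊙ 1.000 = max(0, 1.000) = 1.000 ≤ 1.000.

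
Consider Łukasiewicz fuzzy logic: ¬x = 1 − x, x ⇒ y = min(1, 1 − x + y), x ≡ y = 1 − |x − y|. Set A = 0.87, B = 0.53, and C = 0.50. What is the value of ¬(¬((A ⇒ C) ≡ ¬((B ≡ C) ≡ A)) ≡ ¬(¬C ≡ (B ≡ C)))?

A ⇒ C = min(1, 1 − 0.87 + 0.50) = min(1, 0.63) = 0.63
B ≡ C = 1 − |0.53 − 0.50| = 1 − 0.03 = 0.97
(B ≡ C) ≡ A = 1 − |0.97 − 0.87| = 1 − 0.10 = 0.90
¬((B ≡ C) ≡ A) = 1 − 0.90 = 0.10
(A ⇒ C) ≡ ¬((B ≡ C) ≡ A) = 1 − |0.63 − 0.10| = 1 − 0.53 = 0.47
¬((A ⇒ C) ≡ ¬((B ≡ C) ≡ A)) = 1 − 0.47 = 0.53
¬C = 1 − 0.50 = 0.50
¬C ≡ (B ≡ C) = 1 − |0.50 − 0.97| = 1 − 0.47 = 0.53
¬(¬C ≡ (B ≡ C)) = 1 − 0.53 = 0.47
¬((A ⇒ C) ≡ ¬((B ≡ C) ≡ A)) ≡ ¬(¬C ≡ (B ≡ C)) = 1 − |0.53 − 0.47| = 1 − 0.06 = 0.94
¬(¬((A ⇒ C) ≡ ¬((B ≡ C) ≡ A)) ≡ ¬(¬C ≡ (B ≡ C))) = 1 − 0.94 = 0.06

0.06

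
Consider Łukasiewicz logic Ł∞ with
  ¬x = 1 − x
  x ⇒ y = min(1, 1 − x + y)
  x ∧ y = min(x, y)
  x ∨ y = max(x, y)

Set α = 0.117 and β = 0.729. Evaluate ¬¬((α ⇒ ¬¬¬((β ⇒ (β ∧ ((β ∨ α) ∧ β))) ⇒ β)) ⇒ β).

β ∨ α = max(0.729, 0.117) = 0.729
(β ∨ α) ∧ β = min(0.729, 0.729) = 0.729
β ∧ ((β ∨ α) ∧ β) = min(0.729, 0.729) = 0.729
β ⇒ (β ∧ ((β ∨ α) ∧ β)) = min(1, 1 − 0.729 + 0.729) = min(1, 1.000) = 1.000
(β ⇒ (β ∧ ((β ∨ α) ∧ β))) ⇒ β = min(1, 1 − 1.000 + 0.729) = min(1, 0.729) = 0.729
¬((β ⇒ (β ∧ ((β ∨ α) ∧ β))) ⇒ β) = 1 − 0.729 = 0.271
¬¬((β ⇒ (β ∧ ((β ∨ α) ∧ β))) ⇒ β) = 1 − 0.271 = 0.729
¬¬¬((β ⇒ (β ∧ ((β ∨ α) ∧ β))) ⇒ β) = 1 − 0.729 = 0.271
α ⇒ ¬¬¬((β ⇒ (β ∧ ((β ∨ α) ∧ β))) ⇒ β) = min(1, 1 − 0.117 + 0.271) = min(1, 1.154) = 1.000
(α ⇒ ¬¬¬((β ⇒ (β ∧ ((β ∨ α) ∧ β))) ⇒ β)) ⇒ β = min(1, 1 − 1.000 + 0.729) = min(1, 0.729) = 0.729
¬((α ⇒ ¬¬¬((β ⇒ (β ∧ ((β ∨ α) ∧ β))) ⇒ β)) ⇒ β) = 1 − 0.729 = 0.271
¬¬((α ⇒ ¬¬¬((β ⇒ (β ∧ ((β ∨ α) ∧ β))) ⇒ β)) ⇒ β) = 1 − 0.271 = 0.729

0.729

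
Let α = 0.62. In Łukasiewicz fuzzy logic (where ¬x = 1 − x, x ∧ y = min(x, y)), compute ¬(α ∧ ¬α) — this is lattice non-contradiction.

0.62

¬α = 1 − 0.62 = 0.38
α ∧ ¬α = min(0.62, 0.38) = 0.38
¬(α ∧ ¬α) = 1 − 0.38 = 0.62
(The value 0.62 < 1 shows this instance is not satisfied; not a Ł∞-tautology — its value is 1 − min(a, 1−a).)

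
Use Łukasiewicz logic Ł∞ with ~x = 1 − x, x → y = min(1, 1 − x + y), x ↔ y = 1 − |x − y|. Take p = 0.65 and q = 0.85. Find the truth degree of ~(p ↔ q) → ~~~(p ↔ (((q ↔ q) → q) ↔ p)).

p ↔ q = 1 − |0.65 − 0.85| = 1 − 0.20 = 0.80
~(p ↔ q) = 1 − 0.80 = 0.20
q ↔ q = 1 − |0.85 − 0.85| = 1 − 0.00 = 1.00
(q ↔ q) → q = min(1, 1 − 1.00 + 0.85) = min(1, 0.85) = 0.85
((q ↔ q) → q) ↔ p = 1 − |0.85 − 0.65| = 1 − 0.20 = 0.80
p ↔ (((q ↔ q) → q) ↔ p) = 1 − |0.65 − 0.80| = 1 − 0.15 = 0.85
~(p ↔ (((q ↔ q) → q) ↔ p)) = 1 − 0.85 = 0.15
~~(p ↔ (((q ↔ q) → q) ↔ p)) = 1 − 0.15 = 0.85
~~~(p ↔ (((q ↔ q) → q) ↔ p)) = 1 − 0.85 = 0.15
~(p ↔ q) → ~~~(p ↔ (((q ↔ q) → q) ↔ p)) = min(1, 1 − 0.20 + 0.15) = min(1, 0.95) = 0.95

0.95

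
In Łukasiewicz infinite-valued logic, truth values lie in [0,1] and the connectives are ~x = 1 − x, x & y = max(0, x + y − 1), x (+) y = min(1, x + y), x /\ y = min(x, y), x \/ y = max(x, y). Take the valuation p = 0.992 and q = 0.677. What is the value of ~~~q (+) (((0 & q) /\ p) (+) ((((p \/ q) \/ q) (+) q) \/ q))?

~q = 1 − 0.677 = 0.323
~~q = 1 − 0.323 = 0.677
~~~q = 1 − 0.677 = 0.323
0 & q = max(0, 0.000 + 0.677 − 1) = max(0, -0.323) = 0.000
(0 & q) /\ p = min(0.000, 0.992) = 0.000
p \/ q = max(0.992, 0.677) = 0.992
(p \/ q) \/ q = max(0.992, 0.677) = 0.992
((p \/ q) \/ q) (+) q = min(1, 0.992 + 0.677) = min(1, 1.669) = 1.000
(((p \/ q) \/ q) (+) q) \/ q = max(1.000, 0.677) = 1.000
((0 & q) /\ p) (+) ((((p \/ q) \/ q) (+) q) \/ q) = min(1, 0.000 + 1.000) = min(1, 1.000) = 1.000
~~~q (+) (((0 & q) /\ p) (+) ((((p \/ q) \/ q) (+) q) \/ q)) = min(1, 0.323 + 1.000) = min(1, 1.323) = 1.000

1.000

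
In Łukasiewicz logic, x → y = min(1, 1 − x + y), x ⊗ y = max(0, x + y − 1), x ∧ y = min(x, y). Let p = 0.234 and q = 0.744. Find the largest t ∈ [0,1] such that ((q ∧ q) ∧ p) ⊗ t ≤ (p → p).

q ∧ q = min(0.744, 0.744) = 0.744
(q ∧ q) ∧ p = min(0.744, 0.234) = 0.234
So the left factor is (q ∧ q) ∧ p = 0.234.
p → p = min(1, 1 − 0.234 + 0.234) = min(1, 1.000) = 1.000
So the right-hand bound is p → p = 1.000.
The residuum of the Łukasiewicz t-norm gives the supremum: min(1, 1 − 0.234 + 1.000).
1 − 0.234 + 1.000 = 1.766, so t = min(1, 1.766) = 1.000.
Check: 0.234 ⊗ 1.000 = max(0, 0.234) = 0.234 ≤ 1.000.

1.000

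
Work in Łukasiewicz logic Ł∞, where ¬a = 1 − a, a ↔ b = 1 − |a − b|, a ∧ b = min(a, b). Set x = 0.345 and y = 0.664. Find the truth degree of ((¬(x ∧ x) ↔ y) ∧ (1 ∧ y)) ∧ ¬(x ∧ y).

x ∧ x = min(0.345, 0.345) = 0.345
¬(x ∧ x) = 1 − 0.345 = 0.655
¬(x ∧ x) ↔ y = 1 − |0.655 − 0.664| = 1 − 0.009 = 0.991
1 ∧ y = min(1.000, 0.664) = 0.664
(¬(x ∧ x) ↔ y) ∧ (1 ∧ y) = min(0.991, 0.664) = 0.664
x ∧ y = min(0.345, 0.664) = 0.345
¬(x ∧ y) = 1 − 0.345 = 0.655
((¬(x ∧ x) ↔ y) ∧ (1 ∧ y)) ∧ ¬(x ∧ y) = min(0.664, 0.655) = 0.655

0.655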